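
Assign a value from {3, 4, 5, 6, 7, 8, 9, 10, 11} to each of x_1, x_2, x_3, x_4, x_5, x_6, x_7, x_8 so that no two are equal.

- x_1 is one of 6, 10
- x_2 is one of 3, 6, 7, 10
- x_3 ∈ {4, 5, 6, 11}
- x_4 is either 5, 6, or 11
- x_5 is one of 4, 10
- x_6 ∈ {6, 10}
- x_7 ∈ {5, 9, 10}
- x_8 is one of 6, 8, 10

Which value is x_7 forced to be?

9

x_1 and x_6 share exactly the 2 values {6, 10}; by pigeonhole those values go to them, so strike 6, 10 from x_2, x_3, x_4, x_5, x_7, x_8.
x_5's domain is down to {4}, so x_5 = 4. Strike 4 from x_3.
x_8 must be 8 (only option left).
The 2 variables x_3 and x_4 are confined to {5, 11}, which locks those values in; drop them from x_7.
So x_7 = 9.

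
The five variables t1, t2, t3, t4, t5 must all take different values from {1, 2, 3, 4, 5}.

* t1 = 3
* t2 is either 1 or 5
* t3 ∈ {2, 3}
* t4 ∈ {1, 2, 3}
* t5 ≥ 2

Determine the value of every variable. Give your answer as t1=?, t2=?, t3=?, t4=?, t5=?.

t1 must be 3 (only option left). Eliminate 3 elsewhere: t3, t4, t5.
t3's domain is down to {2}, so t3 = 2. So t4, t5 can't be 2.
That leaves t4 = 1. Eliminate 1 elsewhere: t2.
t2 has just one choice, so t2 = 5. So t5 can't be 5.
t5 has just one choice, so t5 = 4.

t1=3, t2=5, t3=2, t4=1, t5=4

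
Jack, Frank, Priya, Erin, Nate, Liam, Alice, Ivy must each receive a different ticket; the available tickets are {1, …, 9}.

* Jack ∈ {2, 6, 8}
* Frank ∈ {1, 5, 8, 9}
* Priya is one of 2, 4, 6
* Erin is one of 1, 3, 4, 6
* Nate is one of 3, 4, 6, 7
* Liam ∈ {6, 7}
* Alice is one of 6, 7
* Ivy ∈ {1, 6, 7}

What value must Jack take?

Liam and Alice share exactly the 2 values {6, 7}; by pigeonhole those values go to them, so strike 6, 7 from Jack, Priya, Erin, Nate, Ivy.
Ivy has just one choice, so Ivy = 1. Strike 1 from Frank, Erin.
Erin and Nate between them cover only {3, 4} — a naked pair. Remove those values from Priya.
That leaves Priya = 2. Strike 2 from Jack.
So Jack = 8.

8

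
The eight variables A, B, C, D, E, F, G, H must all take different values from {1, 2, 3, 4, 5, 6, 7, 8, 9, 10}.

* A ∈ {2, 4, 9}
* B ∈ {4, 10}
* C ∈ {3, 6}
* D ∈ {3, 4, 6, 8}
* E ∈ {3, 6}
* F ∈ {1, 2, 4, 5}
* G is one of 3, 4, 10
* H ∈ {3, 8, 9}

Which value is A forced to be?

2

C and E between them cover only {3, 6} — a naked pair. Remove those values from D, G, H.
B and G between them cover only {4, 10} — a naked pair. Remove those values from A, D, F.
D has just one choice, so D = 8. Eliminate 8 elsewhere: H.
H has just one choice, so H = 9. Remove 9 from A.
So A = 2.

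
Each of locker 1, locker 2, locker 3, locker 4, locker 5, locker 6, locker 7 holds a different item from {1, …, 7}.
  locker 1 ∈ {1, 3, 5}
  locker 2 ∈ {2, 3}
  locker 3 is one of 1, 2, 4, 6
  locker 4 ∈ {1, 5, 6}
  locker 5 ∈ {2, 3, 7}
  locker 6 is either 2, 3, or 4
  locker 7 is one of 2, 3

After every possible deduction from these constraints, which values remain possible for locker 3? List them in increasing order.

The 7 variables draw from only 7 values {1, 2, 3, 4, 5, 6, 7}, so each is used; only locker 5 can be 7, hence locker 5 = 7.
The 2 variables locker 2 and locker 7 are confined to {2, 3}, which locks those values in; drop them from locker 1, locker 3, locker 6.
That leaves locker 6 = 4. Remove 4 from locker 3.
No further eliminations apply; locker 3 can still be any of 1, 6.

1, 6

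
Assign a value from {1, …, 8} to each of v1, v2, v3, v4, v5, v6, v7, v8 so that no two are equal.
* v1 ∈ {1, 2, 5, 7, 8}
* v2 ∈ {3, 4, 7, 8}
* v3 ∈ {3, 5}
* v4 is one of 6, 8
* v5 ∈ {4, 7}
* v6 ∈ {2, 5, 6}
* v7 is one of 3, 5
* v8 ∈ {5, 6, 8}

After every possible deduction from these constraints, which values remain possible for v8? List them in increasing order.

Among the 8 variables, 1 fits only v1 (and all 8 values in {1, 2, 3, 4, 5, 6, 7, 8} must be used), so v1 = 1.
The 7 still-open variables together cover exactly {2, 3, 4, 5, 6, 7, 8} — 7 values for 7 variables — and 2 appears only in v6's list, so v6 = 2.
The 2 variables v3 and v7 are confined to {3, 5}, which locks those values in; drop them from v2, v8.
v4 and v8 between them cover only {6, 8} — a naked pair. Remove those values from v2.
No further eliminations apply; v8 can still be any of 6, 8.

6, 8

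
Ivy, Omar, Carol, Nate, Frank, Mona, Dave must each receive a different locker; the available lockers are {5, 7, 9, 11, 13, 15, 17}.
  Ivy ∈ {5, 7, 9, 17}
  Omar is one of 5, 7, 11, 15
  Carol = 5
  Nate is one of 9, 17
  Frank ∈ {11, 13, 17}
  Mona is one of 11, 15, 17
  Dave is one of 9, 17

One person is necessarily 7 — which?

Ivy

Carol's domain is down to {5}, so Carol = 5. Remove 5 from Ivy, Omar.
Among the 6 still-open variables, 13 fits only Frank (and all 6 values in {7, 9, 11, 13, 15, 17} must be used), so Frank = 13.
The 2 variables Nate and Dave are confined to {9, 17}, which locks those values in; drop them from Ivy, Mona.
So 7 goes to Ivy.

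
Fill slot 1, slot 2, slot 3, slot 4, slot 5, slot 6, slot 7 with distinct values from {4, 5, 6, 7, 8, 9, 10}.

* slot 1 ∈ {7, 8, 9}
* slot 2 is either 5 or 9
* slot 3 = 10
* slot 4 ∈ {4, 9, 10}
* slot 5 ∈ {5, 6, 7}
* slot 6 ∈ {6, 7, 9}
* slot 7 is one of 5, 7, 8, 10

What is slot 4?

4

slot 3 has just one choice, so slot 3 = 10. Remove 10 from slot 4, slot 7.
Among the 6 still-open variables, 4 fits only slot 4 (and all 6 values in {4, 5, 6, 7, 8, 9} must be used), so slot 4 = 4.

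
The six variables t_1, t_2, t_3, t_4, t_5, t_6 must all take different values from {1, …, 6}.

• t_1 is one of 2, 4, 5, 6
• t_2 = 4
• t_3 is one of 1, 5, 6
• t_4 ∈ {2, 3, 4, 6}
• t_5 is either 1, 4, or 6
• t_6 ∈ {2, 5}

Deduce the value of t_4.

t_2 has just one choice, so t_2 = 4. Remove 4 from t_1, t_4, t_5.
The 5 still-open variables together cover exactly {1, 2, 3, 5, 6} — 5 values for 5 variables — and 3 appears only in t_4's list, so t_4 = 3.

3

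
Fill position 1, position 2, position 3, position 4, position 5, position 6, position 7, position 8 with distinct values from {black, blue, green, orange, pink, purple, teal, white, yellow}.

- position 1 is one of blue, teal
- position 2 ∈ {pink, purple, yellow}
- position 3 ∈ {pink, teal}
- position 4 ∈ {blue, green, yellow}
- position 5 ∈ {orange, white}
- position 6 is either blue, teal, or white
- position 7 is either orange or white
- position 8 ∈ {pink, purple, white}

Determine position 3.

pink

The 8 variables together cover exactly {blue, green, orange, pink, purple, teal, white, yellow} — 8 values for 8 variables — and green appears only in position 4's list, so position 4 = green.
Among the 7 still-open variables, yellow fits only position 2 (and all 7 values in {blue, orange, pink, purple, teal, white, yellow} must be used), so position 2 = yellow.
The 6 still-open variables draw from only 6 values {blue, orange, pink, purple, teal, white}, so each is used; only position 8 can be purple, hence position 8 = purple.
The 5 still-open variables draw from only 5 values {blue, orange, pink, teal, white}, so each is used; only position 3 can be pink, hence position 3 = pink.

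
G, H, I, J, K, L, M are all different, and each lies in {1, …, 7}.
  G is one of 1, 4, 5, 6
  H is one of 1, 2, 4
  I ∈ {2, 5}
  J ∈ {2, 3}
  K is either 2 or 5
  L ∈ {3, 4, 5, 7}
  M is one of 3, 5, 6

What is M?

6

The 7 variables draw from only 7 values {1, 2, 3, 4, 5, 6, 7}, so each is used; only L can be 7, hence L = 7.
I and K share exactly the 2 values {2, 5}; by pigeonhole those values go to them, so strike 2, 5 from G, H, J, M.
J's domain is down to {3}, so J = 3. Strike 3 from M.
So M = 6.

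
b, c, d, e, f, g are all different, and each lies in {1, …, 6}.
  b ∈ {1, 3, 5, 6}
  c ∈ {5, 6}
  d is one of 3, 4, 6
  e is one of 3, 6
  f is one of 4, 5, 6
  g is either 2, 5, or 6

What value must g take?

The 6 variables draw from only 6 values {1, 2, 3, 4, 5, 6}, so each is used; only b can be 1, hence b = 1.
The 5 still-open variables together cover exactly {2, 3, 4, 5, 6} — 5 values for 5 variables — and 2 appears only in g's list, so g = 2.

2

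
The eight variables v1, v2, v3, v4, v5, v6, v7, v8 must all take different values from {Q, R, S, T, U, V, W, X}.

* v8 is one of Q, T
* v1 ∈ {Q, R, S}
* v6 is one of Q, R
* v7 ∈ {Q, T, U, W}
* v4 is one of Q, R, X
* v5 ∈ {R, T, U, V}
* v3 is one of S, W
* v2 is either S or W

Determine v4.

X

The 8 variables together cover exactly {Q, R, S, T, U, V, W, X} — 8 values for 8 variables — and V appears only in v5's list, so v5 = V.
The 7 still-open variables together cover exactly {Q, R, S, T, U, W, X} — 7 values for 7 variables — and U appears only in v7's list, so v7 = U.
The 6 still-open variables together cover exactly {Q, R, S, T, W, X} — 6 values for 6 variables — and T appears only in v8's list, so v8 = T.
The 5 still-open variables draw from only 5 values {Q, R, S, W, X}, so each is used; only v4 can be X, hence v4 = X.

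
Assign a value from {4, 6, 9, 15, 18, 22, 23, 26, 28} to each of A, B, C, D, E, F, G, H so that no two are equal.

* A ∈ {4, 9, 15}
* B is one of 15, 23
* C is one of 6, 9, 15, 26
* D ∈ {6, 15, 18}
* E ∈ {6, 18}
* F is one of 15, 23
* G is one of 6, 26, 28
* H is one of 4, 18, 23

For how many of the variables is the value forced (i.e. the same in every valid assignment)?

The 8 variables draw from only 8 values {4, 6, 9, 15, 18, 23, 26, 28}, so each is used; only G can be 28, hence G = 28.
The 7 still-open variables together cover exactly {4, 6, 9, 15, 18, 23, 26} — 7 values for 7 variables — and 26 appears only in C's list, so C = 26.
The 6 still-open variables together cover exactly {4, 6, 9, 15, 18, 23} — 6 values for 6 variables — and 9 appears only in A's list, so A = 9.
Among the 5 still-open variables, 4 fits only H (and all 5 values in {4, 6, 15, 18, 23} must be used), so H = 4.
B and F between them cover only {15, 23} — a naked pair. Remove those values from D.
Determined: A=9, C=26, G=28, H=4. The other variables each still have more than one consistent value. That makes 4.

4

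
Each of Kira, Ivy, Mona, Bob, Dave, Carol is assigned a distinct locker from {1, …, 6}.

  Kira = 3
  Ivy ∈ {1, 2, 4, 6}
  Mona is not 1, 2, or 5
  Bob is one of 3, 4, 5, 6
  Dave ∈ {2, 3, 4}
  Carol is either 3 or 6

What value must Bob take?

5

Kira's domain is down to {3}, so Kira = 3. Remove 3 from Mona, Bob, Dave, Carol.
Carol has just one choice, so Carol = 6. So Ivy, Mona, Bob can't be 6.
Mona must be 4 (only option left). So Ivy, Bob, Dave can't be 4.
So Bob = 5.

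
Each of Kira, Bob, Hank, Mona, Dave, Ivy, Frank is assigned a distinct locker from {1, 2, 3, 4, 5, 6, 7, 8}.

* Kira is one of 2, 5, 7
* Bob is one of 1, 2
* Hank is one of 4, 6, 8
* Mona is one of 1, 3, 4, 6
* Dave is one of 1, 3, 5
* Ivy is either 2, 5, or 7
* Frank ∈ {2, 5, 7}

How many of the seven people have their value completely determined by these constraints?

2

Kira, Ivy, Frank between them cover only {2, 5, 7} — a naked triple. Remove those values from Bob, Dave.
That leaves Bob = 1. Eliminate 1 elsewhere: Mona, Dave.
Dave's domain is down to {3}, so Dave = 3. Remove 3 from Mona.
Determined: Bob=1, Dave=3. The other people each still have more than one consistent value. That makes 2.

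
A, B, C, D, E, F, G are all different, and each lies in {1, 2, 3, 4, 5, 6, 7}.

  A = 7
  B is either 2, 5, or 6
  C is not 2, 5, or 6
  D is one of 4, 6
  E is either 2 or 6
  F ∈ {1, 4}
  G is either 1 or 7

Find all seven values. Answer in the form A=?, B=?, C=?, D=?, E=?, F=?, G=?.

A=7, B=5, C=3, D=6, E=2, F=4, G=1

A has just one choice, so A = 7. Strike 7 from C, G.
G's domain is down to {1}, so G = 1. Strike 1 from C, F.
That leaves F = 4. Strike 4 from C, D.
That leaves C = 3.
D has just one choice, so D = 6. Remove 6 from B, E.
E's domain is down to {2}, so E = 2. Remove 2 from B.
B has just one choice, so B = 5.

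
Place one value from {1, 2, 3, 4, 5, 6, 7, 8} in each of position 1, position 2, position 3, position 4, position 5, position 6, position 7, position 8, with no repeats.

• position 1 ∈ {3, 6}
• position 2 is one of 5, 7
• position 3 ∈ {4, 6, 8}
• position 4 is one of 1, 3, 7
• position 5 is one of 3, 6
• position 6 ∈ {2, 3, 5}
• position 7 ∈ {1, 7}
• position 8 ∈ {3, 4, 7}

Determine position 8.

4

Among the 8 variables, 2 fits only position 6 (and all 8 values in {1, 2, 3, 4, 5, 6, 7, 8} must be used), so position 6 = 2.
The 7 still-open variables draw from only 7 values {1, 3, 4, 5, 6, 7, 8}, so each is used; only position 2 can be 5, hence position 2 = 5.
The 6 still-open variables draw from only 6 values {1, 3, 4, 6, 7, 8}, so each is used; only position 3 can be 8, hence position 3 = 8.
The 5 still-open variables together cover exactly {1, 3, 4, 6, 7} — 5 values for 5 variables — and 4 appears only in position 8's list, so position 8 = 4.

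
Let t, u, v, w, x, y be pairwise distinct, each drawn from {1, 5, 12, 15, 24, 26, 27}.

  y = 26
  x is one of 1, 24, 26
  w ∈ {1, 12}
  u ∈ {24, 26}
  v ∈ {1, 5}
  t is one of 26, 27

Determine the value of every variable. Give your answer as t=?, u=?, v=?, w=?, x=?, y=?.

y's domain is down to {26}, so y = 26. Eliminate 26 elsewhere: t, u, x.
t has just one choice, so t = 27.
u has just one choice, so u = 24. So x can't be 24.
x's domain is down to {1}, so x = 1. Strike 1 from v, w.
v's domain is down to {5}, so v = 5.
w has just one choice, so w = 12.

t=27, u=24, v=5, w=12, x=1, y=26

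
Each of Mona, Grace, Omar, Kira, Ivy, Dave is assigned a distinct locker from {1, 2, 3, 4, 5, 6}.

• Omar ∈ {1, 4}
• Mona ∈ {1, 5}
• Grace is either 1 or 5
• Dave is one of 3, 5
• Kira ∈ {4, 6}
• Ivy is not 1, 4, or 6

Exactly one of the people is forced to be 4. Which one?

Omar

The 6 variables together cover exactly {1, 2, 3, 4, 5, 6} — 6 values for 6 variables — and 2 appears only in Ivy's list, so Ivy = 2.
Among the 5 still-open variables, 3 fits only Dave (and all 5 values in {1, 3, 4, 5, 6} must be used), so Dave = 3.
The 4 still-open variables draw from only 4 values {1, 4, 5, 6}, so each is used; only Kira can be 6, hence Kira = 6.
Among the 3 still-open variables, 4 fits only Omar (and all 3 values in {1, 4, 5} must be used), so Omar = 4.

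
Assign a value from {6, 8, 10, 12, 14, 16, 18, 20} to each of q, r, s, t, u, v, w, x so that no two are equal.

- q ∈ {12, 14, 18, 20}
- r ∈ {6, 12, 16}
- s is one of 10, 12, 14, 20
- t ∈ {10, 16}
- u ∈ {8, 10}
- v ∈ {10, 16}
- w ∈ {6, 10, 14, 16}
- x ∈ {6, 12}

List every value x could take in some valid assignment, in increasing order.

6, 12

The 8 variables draw from only 8 values {6, 8, 10, 12, 14, 16, 18, 20}, so each is used; only u can be 8, hence u = 8.
Among the 7 still-open variables, 18 fits only q (and all 7 values in {6, 10, 12, 14, 16, 18, 20} must be used), so q = 18.
The 6 still-open variables together cover exactly {6, 10, 12, 14, 16, 20} — 6 values for 6 variables — and 20 appears only in s's list, so s = 20.
Among the 5 still-open variables, 14 fits only w (and all 5 values in {6, 10, 12, 14, 16} must be used), so w = 14.
The 2 variables t and v are confined to {10, 16}, which locks those values in; drop them from r.
No further eliminations apply; x can still be any of 6, 12.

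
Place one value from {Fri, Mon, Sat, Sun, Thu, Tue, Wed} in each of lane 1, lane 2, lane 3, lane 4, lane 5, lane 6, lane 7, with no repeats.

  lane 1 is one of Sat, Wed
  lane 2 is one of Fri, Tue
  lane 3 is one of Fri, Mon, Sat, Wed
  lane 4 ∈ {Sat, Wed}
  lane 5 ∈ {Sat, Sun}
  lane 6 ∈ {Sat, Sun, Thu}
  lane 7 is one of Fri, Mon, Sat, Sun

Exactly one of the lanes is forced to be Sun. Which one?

Among the 7 variables, Thu fits only lane 6 (and all 7 values in {Fri, Mon, Sat, Sun, Thu, Tue, Wed} must be used), so lane 6 = Thu.
The 6 still-open variables draw from only 6 values {Fri, Mon, Sat, Sun, Tue, Wed}, so each is used; only lane 2 can be Tue, hence lane 2 = Tue.
The 2 variables lane 1 and lane 4 are confined to {Sat, Wed}, which locks those values in; drop them from lane 3, lane 5, lane 7.
So Sun goes to lane 5.

lane 5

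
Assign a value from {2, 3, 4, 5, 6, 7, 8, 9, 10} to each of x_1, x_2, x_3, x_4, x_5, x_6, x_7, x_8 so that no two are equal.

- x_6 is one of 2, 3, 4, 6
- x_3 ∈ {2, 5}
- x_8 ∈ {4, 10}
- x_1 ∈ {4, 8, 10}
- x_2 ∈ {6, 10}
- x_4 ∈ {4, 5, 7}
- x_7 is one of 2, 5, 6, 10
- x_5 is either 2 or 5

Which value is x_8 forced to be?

4

The 8 variables draw from only 8 values {2, 3, 4, 5, 6, 7, 8, 10}, so each is used; only x_6 can be 3, hence x_6 = 3.
Among the 7 still-open variables, 7 fits only x_4 (and all 7 values in {2, 4, 5, 6, 7, 8, 10} must be used), so x_4 = 7.
The 6 still-open variables draw from only 6 values {2, 4, 5, 6, 8, 10}, so each is used; only x_1 can be 8, hence x_1 = 8.
Among the 5 still-open variables, 4 fits only x_8 (and all 5 values in {2, 4, 5, 6, 10} must be used), so x_8 = 4.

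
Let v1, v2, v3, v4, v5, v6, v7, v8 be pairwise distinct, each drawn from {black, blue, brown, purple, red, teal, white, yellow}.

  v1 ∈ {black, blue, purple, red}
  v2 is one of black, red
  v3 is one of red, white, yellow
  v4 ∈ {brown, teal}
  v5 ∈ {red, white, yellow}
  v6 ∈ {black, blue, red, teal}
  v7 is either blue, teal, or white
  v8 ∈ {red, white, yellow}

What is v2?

The 8 variables together cover exactly {black, blue, brown, purple, red, teal, white, yellow} — 8 values for 8 variables — and brown appears only in v4's list, so v4 = brown.
The 7 still-open variables draw from only 7 values {black, blue, purple, red, teal, white, yellow}, so each is used; only v1 can be purple, hence v1 = purple.
v3, v5, v8 share exactly the 3 values {red, white, yellow}; by pigeonhole those values go to them, so strike red, white, yellow from v2, v6, v7.
So v2 = black.

black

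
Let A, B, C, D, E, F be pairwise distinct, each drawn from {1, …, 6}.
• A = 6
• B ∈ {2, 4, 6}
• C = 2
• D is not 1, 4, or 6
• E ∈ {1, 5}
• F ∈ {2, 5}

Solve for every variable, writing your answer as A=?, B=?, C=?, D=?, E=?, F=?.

A's domain is down to {6}, so A = 6. Eliminate 6 elsewhere: B.
C must be 2 (only option left). Remove 2 from B, D, F.
F's domain is down to {5}, so F = 5. So D, E can't be 5.
B has just one choice, so B = 4.
That leaves D = 3.
That leaves E = 1.

A=6, B=4, C=2, D=3, E=1, F=5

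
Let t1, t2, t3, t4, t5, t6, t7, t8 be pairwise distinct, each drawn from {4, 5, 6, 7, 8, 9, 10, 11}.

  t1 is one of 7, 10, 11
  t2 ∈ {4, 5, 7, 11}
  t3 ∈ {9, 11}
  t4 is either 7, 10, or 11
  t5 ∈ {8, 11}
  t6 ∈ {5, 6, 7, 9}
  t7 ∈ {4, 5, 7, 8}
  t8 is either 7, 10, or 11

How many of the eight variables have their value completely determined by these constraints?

3

The 8 variables draw from only 8 values {4, 5, 6, 7, 8, 9, 10, 11}, so each is used; only t6 can be 6, hence t6 = 6.
The 7 still-open variables together cover exactly {4, 5, 7, 8, 9, 10, 11} — 7 values for 7 variables — and 9 appears only in t3's list, so t3 = 9.
t1, t4, t8 between them cover only {7, 10, 11} — a naked triple. Remove those values from t2, t5, t7.
t5 must be 8 (only option left). So t7 can't be 8.
Determined: t3=9, t5=8, t6=6. The other variables each still have more than one consistent value. That makes 3.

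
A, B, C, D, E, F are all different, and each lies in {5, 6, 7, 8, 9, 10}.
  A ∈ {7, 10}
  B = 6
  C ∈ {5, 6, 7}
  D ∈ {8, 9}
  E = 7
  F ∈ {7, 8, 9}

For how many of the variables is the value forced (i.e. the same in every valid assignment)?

4

B must be 6 (only option left). So C can't be 6.
E has just one choice, so E = 7. Strike 7 from A, C, F.
A's domain is down to {10}, so A = 10.
C must be 5 (only option left).
Determined: A=10, B=6, C=5, E=7. The other variables each still have more than one consistent value. That makes 4.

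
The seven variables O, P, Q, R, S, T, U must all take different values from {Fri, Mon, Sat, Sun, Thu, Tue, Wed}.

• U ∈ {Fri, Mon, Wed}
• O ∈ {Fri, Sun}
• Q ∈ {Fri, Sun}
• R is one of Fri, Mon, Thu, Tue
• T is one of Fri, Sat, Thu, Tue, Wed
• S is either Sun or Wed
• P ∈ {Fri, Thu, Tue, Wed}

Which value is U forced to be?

Mon

Among the 7 variables, Sat fits only T (and all 7 values in {Fri, Mon, Sat, Sun, Thu, Tue, Wed} must be used), so T = Sat.
O and Q share exactly the 2 values {Fri, Sun}; by pigeonhole those values go to them, so strike Fri, Sun from P, R, S, U.
S must be Wed (only option left). Remove Wed from P, U.
So U = Mon.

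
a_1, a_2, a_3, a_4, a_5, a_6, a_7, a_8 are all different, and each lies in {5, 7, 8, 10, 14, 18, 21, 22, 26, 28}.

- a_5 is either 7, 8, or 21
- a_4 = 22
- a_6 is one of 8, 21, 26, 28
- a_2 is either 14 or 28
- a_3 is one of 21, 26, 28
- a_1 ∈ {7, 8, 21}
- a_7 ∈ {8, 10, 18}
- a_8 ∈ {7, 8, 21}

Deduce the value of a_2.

a_4's domain is down to {22}, so a_4 = 22.
The 3 variables a_1, a_5, a_8 are confined to {7, 8, 21}, which locks those values in; drop them from a_3, a_6, a_7.
a_3 and a_6 between them cover only {26, 28} — a naked pair. Remove those values from a_2.
So a_2 = 14.

14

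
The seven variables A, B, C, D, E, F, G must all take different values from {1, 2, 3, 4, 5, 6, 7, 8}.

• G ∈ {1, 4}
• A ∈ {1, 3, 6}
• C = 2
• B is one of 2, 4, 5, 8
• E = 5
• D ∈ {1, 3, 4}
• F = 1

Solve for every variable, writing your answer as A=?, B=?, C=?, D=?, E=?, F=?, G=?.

C's domain is down to {2}, so C = 2. So B can't be 2.
E's domain is down to {5}, so E = 5. Remove 5 from B.
F must be 1 (only option left). Remove 1 from A, D, G.
That leaves G = 4. Strike 4 from B, D.
B's domain is down to {8}, so B = 8.
D has just one choice, so D = 3. Remove 3 from A.
A must be 6 (only option left).

A=6, B=8, C=2, D=3, E=5, F=1, G=4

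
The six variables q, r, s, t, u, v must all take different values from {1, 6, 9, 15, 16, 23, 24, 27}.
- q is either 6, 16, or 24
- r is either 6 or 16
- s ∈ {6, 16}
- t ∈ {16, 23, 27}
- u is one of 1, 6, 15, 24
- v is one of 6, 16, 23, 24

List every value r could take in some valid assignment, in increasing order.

r and s share exactly the 2 values {6, 16}; by pigeonhole those values go to them, so strike 6, 16 from q, t, u, v.
That leaves q = 24. Strike 24 from u, v.
That leaves v = 23. Eliminate 23 elsewhere: t.
t's domain is down to {27}, so t = 27.
No further eliminations apply; r can still be any of 6, 16.

6, 16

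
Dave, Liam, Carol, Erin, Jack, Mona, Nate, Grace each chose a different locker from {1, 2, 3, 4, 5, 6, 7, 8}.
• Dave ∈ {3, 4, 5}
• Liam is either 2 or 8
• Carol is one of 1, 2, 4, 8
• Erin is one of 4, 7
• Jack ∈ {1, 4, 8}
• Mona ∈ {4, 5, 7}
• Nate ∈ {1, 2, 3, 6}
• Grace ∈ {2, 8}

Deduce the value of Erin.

7

Among the 8 variables, 6 fits only Nate (and all 8 values in {1, 2, 3, 4, 5, 6, 7, 8} must be used), so Nate = 6.
The 7 still-open variables together cover exactly {1, 2, 3, 4, 5, 7, 8} — 7 values for 7 variables — and 3 appears only in Dave's list, so Dave = 3.
The 6 still-open variables draw from only 6 values {1, 2, 4, 5, 7, 8}, so each is used; only Mona can be 5, hence Mona = 5.
Among the 5 still-open variables, 7 fits only Erin (and all 5 values in {1, 2, 4, 7, 8} must be used), so Erin = 7.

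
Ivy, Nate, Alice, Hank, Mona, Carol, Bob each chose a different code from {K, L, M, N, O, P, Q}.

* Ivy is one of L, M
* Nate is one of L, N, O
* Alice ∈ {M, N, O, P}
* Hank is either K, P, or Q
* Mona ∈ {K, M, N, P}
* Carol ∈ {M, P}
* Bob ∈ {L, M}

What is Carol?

P

The 7 variables together cover exactly {K, L, M, N, O, P, Q} — 7 values for 7 variables — and Q appears only in Hank's list, so Hank = Q.
Among the 6 still-open variables, K fits only Mona (and all 6 values in {K, L, M, N, O, P} must be used), so Mona = K.
Ivy and Bob share exactly the 2 values {L, M}; by pigeonhole those values go to them, so strike L, M from Nate, Alice, Carol.
So Carol = P.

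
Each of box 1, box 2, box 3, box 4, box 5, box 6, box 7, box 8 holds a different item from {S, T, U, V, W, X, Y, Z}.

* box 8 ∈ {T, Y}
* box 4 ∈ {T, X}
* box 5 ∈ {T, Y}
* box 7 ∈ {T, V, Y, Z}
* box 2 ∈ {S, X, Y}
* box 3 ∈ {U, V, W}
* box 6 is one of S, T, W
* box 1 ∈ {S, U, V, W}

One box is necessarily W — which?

box 6

The 8 variables draw from only 8 values {S, T, U, V, W, X, Y, Z}, so each is used; only box 7 can be Z, hence box 7 = Z.
box 5 and box 8 share exactly the 2 values {T, Y}; by pigeonhole those values go to them, so strike T, Y from box 2, box 4, box 6.
That leaves box 4 = X. Eliminate X elsewhere: box 2.
box 2 has just one choice, so box 2 = S. So box 1, box 6 can't be S.
So W goes to box 6.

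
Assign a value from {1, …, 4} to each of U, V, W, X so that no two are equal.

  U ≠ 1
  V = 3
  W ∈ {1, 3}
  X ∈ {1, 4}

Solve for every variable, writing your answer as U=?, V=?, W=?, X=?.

U=2, V=3, W=1, X=4

V has just one choice, so V = 3. Strike 3 from U, W.
W has just one choice, so W = 1. Remove 1 from X.
X must be 4 (only option left). Remove 4 from U.
U's domain is down to {2}, so U = 2.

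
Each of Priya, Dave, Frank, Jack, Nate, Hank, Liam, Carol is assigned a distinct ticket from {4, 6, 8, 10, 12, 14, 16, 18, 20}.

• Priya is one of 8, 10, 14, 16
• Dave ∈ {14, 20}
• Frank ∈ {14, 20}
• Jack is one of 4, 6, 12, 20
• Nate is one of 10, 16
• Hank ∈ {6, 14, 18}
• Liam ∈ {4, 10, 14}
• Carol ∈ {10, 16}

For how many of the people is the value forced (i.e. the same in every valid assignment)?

The 2 variables Dave and Frank are confined to {14, 20}, which locks those values in; drop them from Priya, Jack, Hank, Liam.
The 2 variables Nate and Carol are confined to {10, 16}, which locks those values in; drop them from Priya, Liam.
Priya has just one choice, so Priya = 8.
Liam's domain is down to {4}, so Liam = 4. Remove 4 from Jack.
Determined: Priya=8, Liam=4. The other people each still have more than one consistent value. That makes 2.

2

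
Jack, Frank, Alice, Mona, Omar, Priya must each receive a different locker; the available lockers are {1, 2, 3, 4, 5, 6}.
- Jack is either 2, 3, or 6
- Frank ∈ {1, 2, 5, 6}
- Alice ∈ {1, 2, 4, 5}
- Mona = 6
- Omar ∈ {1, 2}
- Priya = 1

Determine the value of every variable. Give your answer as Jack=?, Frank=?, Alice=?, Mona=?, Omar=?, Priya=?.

Mona must be 6 (only option left). Strike 6 from Jack, Frank.
Priya must be 1 (only option left). So Frank, Alice, Omar can't be 1.
That leaves Omar = 2. So Jack, Frank, Alice can't be 2.
Jack has just one choice, so Jack = 3.
Frank must be 5 (only option left). Remove 5 from Alice.
Alice's domain is down to {4}, so Alice = 4.

Jack=3, Frank=5, Alice=4, Mona=6, Omar=2, Priya=1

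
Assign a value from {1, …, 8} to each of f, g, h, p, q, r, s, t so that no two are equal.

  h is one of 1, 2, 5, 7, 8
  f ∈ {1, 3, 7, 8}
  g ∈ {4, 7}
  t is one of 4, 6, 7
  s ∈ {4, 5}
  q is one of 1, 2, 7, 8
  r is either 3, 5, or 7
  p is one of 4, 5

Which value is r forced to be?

3

The 8 variables together cover exactly {1, 2, 3, 4, 5, 6, 7, 8} — 8 values for 8 variables — and 6 appears only in t's list, so t = 6.
p and s between them cover only {4, 5} — a naked pair. Remove those values from g, h, r.
g's domain is down to {7}, so g = 7. Remove 7 from f, h, q, r.
So r = 3.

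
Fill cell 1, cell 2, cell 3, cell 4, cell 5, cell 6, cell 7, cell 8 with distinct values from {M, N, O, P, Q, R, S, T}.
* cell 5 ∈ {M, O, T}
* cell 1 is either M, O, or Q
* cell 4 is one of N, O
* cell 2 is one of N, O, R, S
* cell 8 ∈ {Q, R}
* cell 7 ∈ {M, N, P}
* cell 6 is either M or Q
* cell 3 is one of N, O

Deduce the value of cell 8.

R

The 8 variables together cover exactly {M, N, O, P, Q, R, S, T} — 8 values for 8 variables — and P appears only in cell 7's list, so cell 7 = P.
The 7 still-open variables together cover exactly {M, N, O, Q, R, S, T} — 7 values for 7 variables — and S appears only in cell 2's list, so cell 2 = S.
Among the 6 still-open variables, R fits only cell 8 (and all 6 values in {M, N, O, Q, R, T} must be used), so cell 8 = R.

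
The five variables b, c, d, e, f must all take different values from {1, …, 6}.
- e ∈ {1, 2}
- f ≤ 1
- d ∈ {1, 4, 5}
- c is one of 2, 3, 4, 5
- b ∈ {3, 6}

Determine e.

f has just one choice, so f = 1. Eliminate 1 elsewhere: d, e.
So e = 2.

2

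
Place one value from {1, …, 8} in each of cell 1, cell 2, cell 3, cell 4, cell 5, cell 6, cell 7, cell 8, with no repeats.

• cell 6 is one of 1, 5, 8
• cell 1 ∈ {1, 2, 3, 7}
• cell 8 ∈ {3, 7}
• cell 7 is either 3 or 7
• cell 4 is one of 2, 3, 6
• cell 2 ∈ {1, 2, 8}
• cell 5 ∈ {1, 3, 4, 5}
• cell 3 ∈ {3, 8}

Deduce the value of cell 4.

The 8 variables together cover exactly {1, 2, 3, 4, 5, 6, 7, 8} — 8 values for 8 variables — and 4 appears only in cell 5's list, so cell 5 = 4.
Among the 7 still-open variables, 5 fits only cell 6 (and all 7 values in {1, 2, 3, 5, 6, 7, 8} must be used), so cell 6 = 5.
The 6 still-open variables draw from only 6 values {1, 2, 3, 6, 7, 8}, so each is used; only cell 4 can be 6, hence cell 4 = 6.

6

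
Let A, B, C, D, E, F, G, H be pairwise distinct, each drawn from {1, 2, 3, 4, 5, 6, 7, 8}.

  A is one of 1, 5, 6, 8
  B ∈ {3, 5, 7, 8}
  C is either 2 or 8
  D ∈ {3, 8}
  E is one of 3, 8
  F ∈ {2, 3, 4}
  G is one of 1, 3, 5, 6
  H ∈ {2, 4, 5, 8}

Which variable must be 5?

H

The 8 variables together cover exactly {1, 2, 3, 4, 5, 6, 7, 8} — 8 values for 8 variables — and 7 appears only in B's list, so B = 7.
The 2 variables D and E are confined to {3, 8}, which locks those values in; drop them from A, C, F, G, H.
That leaves C = 2. So F, H can't be 2.
F must be 4 (only option left). Remove 4 from H.
So 5 goes to H.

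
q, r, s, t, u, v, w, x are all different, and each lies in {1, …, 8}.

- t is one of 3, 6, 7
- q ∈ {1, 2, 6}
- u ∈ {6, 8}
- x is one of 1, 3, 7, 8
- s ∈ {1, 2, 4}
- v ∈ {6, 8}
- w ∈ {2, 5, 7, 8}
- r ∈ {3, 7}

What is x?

1

The 8 variables draw from only 8 values {1, 2, 3, 4, 5, 6, 7, 8}, so each is used; only s can be 4, hence s = 4.
The 7 still-open variables together cover exactly {1, 2, 3, 5, 6, 7, 8} — 7 values for 7 variables — and 5 appears only in w's list, so w = 5.
The 6 still-open variables draw from only 6 values {1, 2, 3, 6, 7, 8}, so each is used; only q can be 2, hence q = 2.
Among the 5 still-open variables, 1 fits only x (and all 5 values in {1, 3, 6, 7, 8} must be used), so x = 1.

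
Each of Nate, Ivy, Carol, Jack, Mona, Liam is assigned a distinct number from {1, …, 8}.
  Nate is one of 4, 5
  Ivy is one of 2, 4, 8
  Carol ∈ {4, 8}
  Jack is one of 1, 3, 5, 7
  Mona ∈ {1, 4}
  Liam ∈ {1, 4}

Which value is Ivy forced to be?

2

Mona and Liam share exactly the 2 values {1, 4}; by pigeonhole those values go to them, so strike 1, 4 from Nate, Ivy, Carol, Jack.
Nate must be 5 (only option left). Strike 5 from Jack.
That leaves Carol = 8. Strike 8 from Ivy.
So Ivy = 2.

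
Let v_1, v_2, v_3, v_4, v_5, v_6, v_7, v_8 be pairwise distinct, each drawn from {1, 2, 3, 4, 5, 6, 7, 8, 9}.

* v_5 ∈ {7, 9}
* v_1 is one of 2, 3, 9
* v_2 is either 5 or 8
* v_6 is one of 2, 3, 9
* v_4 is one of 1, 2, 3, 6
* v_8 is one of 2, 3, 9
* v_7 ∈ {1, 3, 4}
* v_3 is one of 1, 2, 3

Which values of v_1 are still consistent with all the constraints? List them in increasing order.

The 3 variables v_1, v_6, v_8 are confined to {2, 3, 9}, which locks those values in; drop them from v_3, v_4, v_5, v_7.
v_3 must be 1 (only option left). Remove 1 from v_4, v_7.
That leaves v_4 = 6.
v_5 must be 7 (only option left).
v_7 has just one choice, so v_7 = 4.
No further eliminations apply; v_1 can still be any of 2, 3, 9.

2, 3, 9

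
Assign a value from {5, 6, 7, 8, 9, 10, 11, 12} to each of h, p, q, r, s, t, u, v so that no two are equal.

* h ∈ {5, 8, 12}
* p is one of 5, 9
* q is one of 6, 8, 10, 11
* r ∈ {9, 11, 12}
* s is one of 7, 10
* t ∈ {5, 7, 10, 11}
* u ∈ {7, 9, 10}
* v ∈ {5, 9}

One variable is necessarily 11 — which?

t

The 8 variables together cover exactly {5, 6, 7, 8, 9, 10, 11, 12} — 8 values for 8 variables — and 6 appears only in q's list, so q = 6.
The 7 still-open variables together cover exactly {5, 7, 8, 9, 10, 11, 12} — 7 values for 7 variables — and 8 appears only in h's list, so h = 8.
The 6 still-open variables draw from only 6 values {5, 7, 9, 10, 11, 12}, so each is used; only r can be 12, hence r = 12.
The 5 still-open variables draw from only 5 values {5, 7, 9, 10, 11}, so each is used; only t can be 11, hence t = 11.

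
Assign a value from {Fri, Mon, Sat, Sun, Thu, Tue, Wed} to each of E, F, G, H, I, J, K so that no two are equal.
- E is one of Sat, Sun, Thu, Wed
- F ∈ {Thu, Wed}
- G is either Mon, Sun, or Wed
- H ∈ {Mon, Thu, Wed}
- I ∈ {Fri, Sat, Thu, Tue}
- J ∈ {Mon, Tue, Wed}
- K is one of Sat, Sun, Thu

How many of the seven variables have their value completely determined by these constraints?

2

The 7 variables draw from only 7 values {Fri, Mon, Sat, Sun, Thu, Tue, Wed}, so each is used; only I can be Fri, hence I = Fri.
The 6 still-open variables together cover exactly {Mon, Sat, Sun, Thu, Tue, Wed} — 6 values for 6 variables — and Tue appears only in J's list, so J = Tue.
Determined: I=Fri, J=Tue. The other variables each still have more than one consistent value. That makes 2.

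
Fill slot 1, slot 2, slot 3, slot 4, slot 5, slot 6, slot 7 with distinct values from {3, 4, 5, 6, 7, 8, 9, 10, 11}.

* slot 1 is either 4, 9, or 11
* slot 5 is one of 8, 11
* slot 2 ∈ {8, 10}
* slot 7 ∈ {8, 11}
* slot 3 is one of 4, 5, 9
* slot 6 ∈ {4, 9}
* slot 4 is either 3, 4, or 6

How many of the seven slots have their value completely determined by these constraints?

slot 5 and slot 7 between them cover only {8, 11} — a naked pair. Remove those values from slot 1, slot 2.
slot 2 must be 10 (only option left).
slot 1 and slot 6 share exactly the 2 values {4, 9}; by pigeonhole those values go to them, so strike 4, 9 from slot 3, slot 4.
slot 3 must be 5 (only option left).
Determined: slot 2=10, slot 3=5. The other slots each still have more than one consistent value. That makes 2.

2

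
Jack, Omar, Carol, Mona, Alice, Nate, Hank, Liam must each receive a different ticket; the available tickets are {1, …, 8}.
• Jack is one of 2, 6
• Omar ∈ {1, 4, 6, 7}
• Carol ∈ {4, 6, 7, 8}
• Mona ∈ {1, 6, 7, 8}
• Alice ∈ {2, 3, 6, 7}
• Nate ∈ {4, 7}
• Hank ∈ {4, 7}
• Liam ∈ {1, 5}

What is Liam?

5

The 8 variables draw from only 8 values {1, 2, 3, 4, 5, 6, 7, 8}, so each is used; only Alice can be 3, hence Alice = 3.
The 7 still-open variables together cover exactly {1, 2, 4, 5, 6, 7, 8} — 7 values for 7 variables — and 2 appears only in Jack's list, so Jack = 2.
The 6 still-open variables together cover exactly {1, 4, 5, 6, 7, 8} — 6 values for 6 variables — and 5 appears only in Liam's list, so Liam = 5.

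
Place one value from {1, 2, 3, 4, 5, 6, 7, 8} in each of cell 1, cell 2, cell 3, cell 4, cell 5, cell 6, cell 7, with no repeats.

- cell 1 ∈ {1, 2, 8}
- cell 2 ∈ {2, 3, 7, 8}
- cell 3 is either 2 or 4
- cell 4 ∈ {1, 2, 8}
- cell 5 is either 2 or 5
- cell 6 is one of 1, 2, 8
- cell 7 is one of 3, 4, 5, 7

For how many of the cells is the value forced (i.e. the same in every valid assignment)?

The 3 variables cell 1, cell 4, cell 6 are confined to {1, 2, 8}, which locks those values in; drop them from cell 2, cell 3, cell 5.
That leaves cell 3 = 4. Eliminate 4 elsewhere: cell 7.
That leaves cell 5 = 5. Strike 5 from cell 7.
Determined: cell 3=4, cell 5=5. The other cells each still have more than one consistent value. That makes 2.

2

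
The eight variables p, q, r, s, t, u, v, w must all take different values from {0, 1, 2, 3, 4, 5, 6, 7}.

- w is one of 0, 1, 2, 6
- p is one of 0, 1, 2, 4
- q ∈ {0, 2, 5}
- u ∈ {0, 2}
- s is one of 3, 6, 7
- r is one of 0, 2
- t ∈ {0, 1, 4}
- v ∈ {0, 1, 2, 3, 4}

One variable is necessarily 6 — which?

w

The 8 variables together cover exactly {0, 1, 2, 3, 4, 5, 6, 7} — 8 values for 8 variables — and 5 appears only in q's list, so q = 5.
Among the 7 still-open variables, 7 fits only s (and all 7 values in {0, 1, 2, 3, 4, 6, 7} must be used), so s = 7.
The 6 still-open variables draw from only 6 values {0, 1, 2, 3, 4, 6}, so each is used; only v can be 3, hence v = 3.
Among the 5 still-open variables, 6 fits only w (and all 5 values in {0, 1, 2, 4, 6} must be used), so w = 6.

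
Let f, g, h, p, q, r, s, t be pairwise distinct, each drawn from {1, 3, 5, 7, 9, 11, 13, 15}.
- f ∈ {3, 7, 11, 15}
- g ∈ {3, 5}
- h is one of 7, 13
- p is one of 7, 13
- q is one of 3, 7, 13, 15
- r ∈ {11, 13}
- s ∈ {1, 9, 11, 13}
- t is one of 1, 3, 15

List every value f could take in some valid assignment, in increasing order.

The 8 variables draw from only 8 values {1, 3, 5, 7, 9, 11, 13, 15}, so each is used; only g can be 5, hence g = 5.
The 7 still-open variables together cover exactly {1, 3, 7, 9, 11, 13, 15} — 7 values for 7 variables — and 9 appears only in s's list, so s = 9.
The 6 still-open variables together cover exactly {1, 3, 7, 11, 13, 15} — 6 values for 6 variables — and 1 appears only in t's list, so t = 1.
h and p between them cover only {7, 13} — a naked pair. Remove those values from f, q, r.
r's domain is down to {11}, so r = 11. Strike 11 from f.
No further eliminations apply; f can still be any of 3, 15.

3, 15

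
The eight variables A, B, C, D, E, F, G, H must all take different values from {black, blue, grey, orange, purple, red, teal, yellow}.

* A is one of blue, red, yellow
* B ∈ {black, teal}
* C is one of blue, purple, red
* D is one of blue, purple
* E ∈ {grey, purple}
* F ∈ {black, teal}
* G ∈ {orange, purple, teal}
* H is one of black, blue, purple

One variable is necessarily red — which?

C

The 8 variables draw from only 8 values {black, blue, grey, orange, purple, red, teal, yellow}, so each is used; only E can be grey, hence E = grey.
Among the 7 still-open variables, orange fits only G (and all 7 values in {black, blue, orange, purple, red, teal, yellow} must be used), so G = orange.
The 6 still-open variables draw from only 6 values {black, blue, purple, red, teal, yellow}, so each is used; only A can be yellow, hence A = yellow.
The 5 still-open variables together cover exactly {black, blue, purple, red, teal} — 5 values for 5 variables — and red appears only in C's list, so C = red.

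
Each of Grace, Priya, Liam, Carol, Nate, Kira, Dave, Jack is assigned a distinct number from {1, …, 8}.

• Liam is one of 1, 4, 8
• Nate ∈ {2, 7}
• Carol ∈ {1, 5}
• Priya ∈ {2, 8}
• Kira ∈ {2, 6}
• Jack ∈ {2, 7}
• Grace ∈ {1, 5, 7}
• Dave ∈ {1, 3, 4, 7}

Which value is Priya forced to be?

8

Among the 8 variables, 3 fits only Dave (and all 8 values in {1, 2, 3, 4, 5, 6, 7, 8} must be used), so Dave = 3.
The 7 still-open variables draw from only 7 values {1, 2, 4, 5, 6, 7, 8}, so each is used; only Liam can be 4, hence Liam = 4.
The 6 still-open variables together cover exactly {1, 2, 5, 6, 7, 8} — 6 values for 6 variables — and 6 appears only in Kira's list, so Kira = 6.
Among the 5 still-open variables, 8 fits only Priya (and all 5 values in {1, 2, 5, 7, 8} must be used), so Priya = 8.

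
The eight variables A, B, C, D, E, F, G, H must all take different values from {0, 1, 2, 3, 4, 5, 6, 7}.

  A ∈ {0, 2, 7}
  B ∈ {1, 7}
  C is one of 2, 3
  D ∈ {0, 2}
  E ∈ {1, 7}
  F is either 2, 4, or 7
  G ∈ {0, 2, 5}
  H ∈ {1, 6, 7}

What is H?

The 8 variables draw from only 8 values {0, 1, 2, 3, 4, 5, 6, 7}, so each is used; only C can be 3, hence C = 3.
The 7 still-open variables draw from only 7 values {0, 1, 2, 4, 5, 6, 7}, so each is used; only F can be 4, hence F = 4.
The 6 still-open variables draw from only 6 values {0, 1, 2, 5, 6, 7}, so each is used; only G can be 5, hence G = 5.
The 5 still-open variables together cover exactly {0, 1, 2, 6, 7} — 5 values for 5 variables — and 6 appears only in H's list, so H = 6.

6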